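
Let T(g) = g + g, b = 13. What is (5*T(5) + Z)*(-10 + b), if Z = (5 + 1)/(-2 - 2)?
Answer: 291/2 ≈ 145.50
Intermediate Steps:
T(g) = 2*g
Z = -3/2 (Z = 6/(-4) = 6*(-¼) = -3/2 ≈ -1.5000)
(5*T(5) + Z)*(-10 + b) = (5*(2*5) - 3/2)*(-10 + 13) = (5*10 - 3/2)*3 = (50 - 3/2)*3 = (97/2)*3 = 291/2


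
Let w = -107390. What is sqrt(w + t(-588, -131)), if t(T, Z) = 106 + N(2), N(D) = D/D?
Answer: I*sqrt(107283) ≈ 327.54*I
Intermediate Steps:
N(D) = 1
t(T, Z) = 107 (t(T, Z) = 106 + 1 = 107)
sqrt(w + t(-588, -131)) = sqrt(-107390 + 107) = sqrt(-107283) = I*sqrt(107283)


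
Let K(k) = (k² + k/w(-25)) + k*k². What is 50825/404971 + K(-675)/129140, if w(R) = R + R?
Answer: -248712963192283/104595909880 ≈ -2377.8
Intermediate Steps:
w(R) = 2*R
K(k) = k² + k³ - k/50 (K(k) = (k² + k/((2*(-25)))) + k*k² = (k² + k/(-50)) + k³ = (k² - k/50) + k³ = k² + k³ - k/50)
50825/404971 + K(-675)/129140 = 50825/404971 - 675*(-1/50 - 675 + (-675)²)/129140 = 50825*(1/404971) - 675*(-1/50 - 675 + 455625)*(1/129140) = 50825/404971 - 675*22747499/50*(1/129140) = 50825/404971 - 614182473/2*1/129140 = 50825/404971 - 614182473/258280 = -248712963192283/104595909880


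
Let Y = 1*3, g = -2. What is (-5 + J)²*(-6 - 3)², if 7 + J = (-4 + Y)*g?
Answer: 8100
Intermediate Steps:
Y = 3
J = -5 (J = -7 + (-4 + 3)*(-2) = -7 - 1*(-2) = -7 + 2 = -5)
(-5 + J)²*(-6 - 3)² = (-5 - 5)²*(-6 - 3)² = (-10)²*(-9)² = 100*81 = 8100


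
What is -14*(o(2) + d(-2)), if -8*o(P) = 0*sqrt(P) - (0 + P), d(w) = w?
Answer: 49/2 ≈ 24.500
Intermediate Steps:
o(P) = P/8 (o(P) = -(0*sqrt(P) - (0 + P))/8 = -(0 - P)/8 = -(-1)*P/8 = P/8)
-14*(o(2) + d(-2)) = -14*((1/8)*2 - 2) = -14*(1/4 - 2) = -14*(-7/4) = 49/2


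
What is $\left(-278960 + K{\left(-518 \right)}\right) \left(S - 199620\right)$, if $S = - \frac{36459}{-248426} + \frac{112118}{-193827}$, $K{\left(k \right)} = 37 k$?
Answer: $\frac{1432801965164494388645}{24075833151} \approx 5.9512 \cdot 10^{10}$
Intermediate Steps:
$S = - \frac{20786287675}{48151666302}$ ($S = \left(-36459\right) \left(- \frac{1}{248426}\right) + 112118 \left(- \frac{1}{193827}\right) = \frac{36459}{248426} - \frac{112118}{193827} = - \frac{20786287675}{48151666302} \approx -0.43168$)
$\left(-278960 + K{\left(-518 \right)}\right) \left(S - 199620\right) = \left(-278960 + 37 \left(-518\right)\right) \left(- \frac{20786287675}{48151666302} - 199620\right) = \left(-278960 - 19166\right) \left(- \frac{9612056413492915}{48151666302}\right) = \left(-298126\right) \left(- \frac{9612056413492915}{48151666302}\right) = \frac{1432801965164494388645}{24075833151}$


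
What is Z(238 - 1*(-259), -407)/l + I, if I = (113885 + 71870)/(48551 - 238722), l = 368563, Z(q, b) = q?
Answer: -68367905078/70089994273 ≈ -0.97543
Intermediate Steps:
I = -185755/190171 (I = 185755/(-190171) = 185755*(-1/190171) = -185755/190171 ≈ -0.97678)
Z(238 - 1*(-259), -407)/l + I = (238 - 1*(-259))/368563 - 185755/190171 = (238 + 259)*(1/368563) - 185755/190171 = 497*(1/368563) - 185755/190171 = 497/368563 - 185755/190171 = -68367905078/70089994273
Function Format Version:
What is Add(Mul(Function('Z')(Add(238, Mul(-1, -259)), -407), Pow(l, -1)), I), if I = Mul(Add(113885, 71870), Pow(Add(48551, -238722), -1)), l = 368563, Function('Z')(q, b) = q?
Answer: Rational(-68367905078, 70089994273) ≈ -0.97543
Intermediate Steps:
I = Rational(-185755, 190171) (I = Mul(185755, Pow(-190171, -1)) = Mul(185755, Rational(-1, 190171)) = Rational(-185755, 190171) ≈ -0.97678)
Add(Mul(Function('Z')(Add(238, Mul(-1, -259)), -407), Pow(l, -1)), I) = Add(Mul(Add(238, Mul(-1, -259)), Pow(368563, -1)), Rational(-185755, 190171)) = Add(Mul(Add(238, 259), Rational(1, 368563)), Rational(-185755, 190171)) = Add(Mul(497, Rational(1, 368563)), Rational(-185755, 190171)) = Add(Rational(497, 368563), Rational(-185755, 190171)) = Rational(-68367905078, 70089994273)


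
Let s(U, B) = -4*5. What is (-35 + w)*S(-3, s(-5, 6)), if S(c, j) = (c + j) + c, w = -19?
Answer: 1404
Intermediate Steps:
s(U, B) = -20
S(c, j) = j + 2*c
(-35 + w)*S(-3, s(-5, 6)) = (-35 - 19)*(-20 + 2*(-3)) = -54*(-20 - 6) = -54*(-26) = 1404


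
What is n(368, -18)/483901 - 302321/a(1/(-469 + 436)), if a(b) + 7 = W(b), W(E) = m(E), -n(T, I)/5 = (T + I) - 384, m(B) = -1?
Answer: 146293435581/3871208 ≈ 37790.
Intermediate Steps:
n(T, I) = 1920 - 5*I - 5*T (n(T, I) = -5*((T + I) - 384) = -5*((I + T) - 384) = -5*(-384 + I + T) = 1920 - 5*I - 5*T)
W(E) = -1
a(b) = -8 (a(b) = -7 - 1 = -8)
n(368, -18)/483901 - 302321/a(1/(-469 + 436)) = (1920 - 5*(-18) - 5*368)/483901 - 302321/(-8) = (1920 + 90 - 1840)*(1/483901) - 302321*(-⅛) = 170*(1/483901) + 302321/8 = 170/483901 + 302321/8 = 146293435581/3871208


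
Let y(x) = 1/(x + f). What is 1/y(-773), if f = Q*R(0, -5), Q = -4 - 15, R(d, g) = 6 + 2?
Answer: -925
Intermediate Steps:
R(d, g) = 8
Q = -19
f = -152 (f = -19*8 = -152)
y(x) = 1/(-152 + x) (y(x) = 1/(x - 152) = 1/(-152 + x))
1/y(-773) = 1/(1/(-152 - 773)) = 1/(1/(-925)) = 1/(-1/925) = -925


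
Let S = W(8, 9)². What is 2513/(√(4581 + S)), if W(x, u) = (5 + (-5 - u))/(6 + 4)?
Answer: 25130*√50909/152727 ≈ 37.126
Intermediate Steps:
W(x, u) = -u/10
S = 81/100 (S = (-⅒*9)² = (-9/10)² = 81/100 ≈ 0.81000)
2513/(√(4581 + S)) = 2513/(√(4581 + 81/100)) = 2513/(√(458181/100)) = 2513/((3*√50909/10)) = 2513*(10*√50909/152727) = 25130*√50909/152727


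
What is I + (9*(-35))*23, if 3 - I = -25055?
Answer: 17813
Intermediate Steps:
I = 25058 (I = 3 - 1*(-25055) = 3 + 25055 = 25058)
I + (9*(-35))*23 = 25058 + (9*(-35))*23 = 25058 - 315*23 = 25058 - 7245 = 17813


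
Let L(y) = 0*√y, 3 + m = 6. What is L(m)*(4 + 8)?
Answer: 0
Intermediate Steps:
m = 3 (m = -3 + 6 = 3)
L(y) = 0
L(m)*(4 + 8) = 0*(4 + 8) = 0*12 = 0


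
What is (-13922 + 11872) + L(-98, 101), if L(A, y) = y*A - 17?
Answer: -11965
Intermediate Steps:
L(A, y) = -17 + A*y (L(A, y) = A*y - 17 = -17 + A*y)
(-13922 + 11872) + L(-98, 101) = (-13922 + 11872) + (-17 - 98*101) = -2050 + (-17 - 9898) = -2050 - 9915 = -11965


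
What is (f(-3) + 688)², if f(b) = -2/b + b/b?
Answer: 4280761/9 ≈ 4.7564e+5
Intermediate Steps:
f(b) = 1 - 2/b (f(b) = -2/b + 1 = 1 - 2/b)
(f(-3) + 688)² = ((-2 - 3)/(-3) + 688)² = (-⅓*(-5) + 688)² = (5/3 + 688)² = (2069/3)² = 4280761/9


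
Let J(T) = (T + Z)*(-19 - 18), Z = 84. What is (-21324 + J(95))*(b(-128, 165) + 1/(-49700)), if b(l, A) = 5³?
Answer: -173620709553/49700 ≈ -3.4934e+6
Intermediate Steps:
b(l, A) = 125
J(T) = -3108 - 37*T (J(T) = (T + 84)*(-19 - 18) = (84 + T)*(-37) = -3108 - 37*T)
(-21324 + J(95))*(b(-128, 165) + 1/(-49700)) = (-21324 + (-3108 - 37*95))*(125 + 1/(-49700)) = (-21324 + (-3108 - 3515))*(125 - 1/49700) = (-21324 - 6623)*(6212499/49700) = -27947*6212499/49700 = -173620709553/49700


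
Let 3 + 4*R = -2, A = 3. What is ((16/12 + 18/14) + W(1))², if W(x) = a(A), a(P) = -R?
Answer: 105625/7056 ≈ 14.970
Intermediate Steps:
R = -5/4 (R = -¾ + (¼)*(-2) = -¾ - ½ = -5/4 ≈ -1.2500)
a(P) = 5/4 (a(P) = -1*(-5/4) = 5/4)
W(x) = 5/4
((16/12 + 18/14) + W(1))² = ((16/12 + 18/14) + 5/4)² = ((16*(1/12) + 18*(1/14)) + 5/4)² = ((4/3 + 9/7) + 5/4)² = (55/21 + 5/4)² = (325/84)² = 105625/7056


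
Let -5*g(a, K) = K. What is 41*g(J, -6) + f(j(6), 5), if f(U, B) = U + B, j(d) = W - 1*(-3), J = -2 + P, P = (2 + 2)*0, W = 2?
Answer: 296/5 ≈ 59.200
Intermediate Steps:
P = 0 (P = 4*0 = 0)
J = -2 (J = -2 + 0 = -2)
j(d) = 5 (j(d) = 2 - 1*(-3) = 2 + 3 = 5)
g(a, K) = -K/5
f(U, B) = B + U
41*g(J, -6) + f(j(6), 5) = 41*(-⅕*(-6)) + (5 + 5) = 41*(6/5) + 10 = 246/5 + 10 = 296/5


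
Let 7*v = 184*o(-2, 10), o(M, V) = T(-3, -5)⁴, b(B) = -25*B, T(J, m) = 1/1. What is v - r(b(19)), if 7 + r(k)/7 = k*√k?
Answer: 527/7 + 16625*I*√19 ≈ 75.286 + 72467.0*I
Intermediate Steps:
T(J, m) = 1
r(k) = -49 + 7*k^(3/2) (r(k) = -49 + 7*(k*√k) = -49 + 7*k^(3/2))
o(M, V) = 1 (o(M, V) = 1⁴ = 1)
v = 184/7 (v = (184*1)/7 = (⅐)*184 = 184/7 ≈ 26.286)
v - r(b(19)) = 184/7 - (-49 + 7*(-25*19)^(3/2)) = 184/7 - (-49 + 7*(-475)^(3/2)) = 184/7 - (-49 + 7*(-2375*I*√19)) = 184/7 - (-49 - 16625*I*√19) = 184/7 + (49 + 16625*I*√19) = 527/7 + 16625*I*√19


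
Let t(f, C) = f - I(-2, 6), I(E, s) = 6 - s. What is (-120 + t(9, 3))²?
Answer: 12321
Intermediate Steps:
t(f, C) = f (t(f, C) = f - (6 - 1*6) = f - (6 - 6) = f - 1*0 = f + 0 = f)
(-120 + t(9, 3))² = (-120 + 9)² = (-111)² = 12321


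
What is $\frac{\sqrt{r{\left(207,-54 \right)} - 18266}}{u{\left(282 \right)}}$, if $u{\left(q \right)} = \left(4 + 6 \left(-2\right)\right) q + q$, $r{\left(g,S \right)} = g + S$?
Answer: $- \frac{i \sqrt{18113}}{1974} \approx - 0.068179 i$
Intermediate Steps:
$r{\left(g,S \right)} = S + g$
$u{\left(q \right)} = - 7 q$ ($u{\left(q \right)} = \left(4 - 12\right) q + q = - 8 q + q = - 7 q$)
$\frac{\sqrt{r{\left(207,-54 \right)} - 18266}}{u{\left(282 \right)}} = \frac{\sqrt{\left(-54 + 207\right) - 18266}}{\left(-7\right) 282} = \frac{\sqrt{153 - 18266}}{-1974} = \sqrt{-18113} \left(- \frac{1}{1974}\right) = i \sqrt{18113} \left(- \frac{1}{1974}\right) = - \frac{i \sqrt{18113}}{1974}$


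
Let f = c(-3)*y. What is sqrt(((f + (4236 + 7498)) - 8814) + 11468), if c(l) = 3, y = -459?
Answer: sqrt(13011) ≈ 114.07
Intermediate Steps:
f = -1377 (f = 3*(-459) = -1377)
sqrt(((f + (4236 + 7498)) - 8814) + 11468) = sqrt(((-1377 + (4236 + 7498)) - 8814) + 11468) = sqrt(((-1377 + 11734) - 8814) + 11468) = sqrt((10357 - 8814) + 11468) = sqrt(1543 + 11468) = sqrt(13011)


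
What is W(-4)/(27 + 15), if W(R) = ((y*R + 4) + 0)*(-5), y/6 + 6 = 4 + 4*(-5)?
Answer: -190/3 ≈ -63.333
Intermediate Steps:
y = -132 (y = -36 + 6*(4 + 4*(-5)) = -36 + 6*(4 - 20) = -36 + 6*(-16) = -36 - 96 = -132)
W(R) = -20 + 660*R (W(R) = ((-132*R + 4) + 0)*(-5) = ((4 - 132*R) + 0)*(-5) = (4 - 132*R)*(-5) = -20 + 660*R)
W(-4)/(27 + 15) = (-20 + 660*(-4))/(27 + 15) = (-20 - 2640)/42 = (1/42)*(-2660) = -190/3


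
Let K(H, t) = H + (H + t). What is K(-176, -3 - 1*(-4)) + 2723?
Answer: 2372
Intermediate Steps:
K(H, t) = t + 2*H
K(-176, -3 - 1*(-4)) + 2723 = ((-3 - 1*(-4)) + 2*(-176)) + 2723 = ((-3 + 4) - 352) + 2723 = (1 - 352) + 2723 = -351 + 2723 = 2372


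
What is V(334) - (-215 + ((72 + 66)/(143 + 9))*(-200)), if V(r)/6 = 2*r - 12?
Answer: 82319/19 ≈ 4332.6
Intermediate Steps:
V(r) = -72 + 12*r (V(r) = 6*(2*r - 12) = 6*(-12 + 2*r) = -72 + 12*r)
V(334) - (-215 + ((72 + 66)/(143 + 9))*(-200)) = (-72 + 12*334) - (-215 + ((72 + 66)/(143 + 9))*(-200)) = (-72 + 4008) - (-215 + (138/152)*(-200)) = 3936 - (-215 + (138*(1/152))*(-200)) = 3936 - (-215 + (69/76)*(-200)) = 3936 - (-215 - 3450/19) = 3936 - 1*(-7535/19) = 3936 + 7535/19 = 82319/19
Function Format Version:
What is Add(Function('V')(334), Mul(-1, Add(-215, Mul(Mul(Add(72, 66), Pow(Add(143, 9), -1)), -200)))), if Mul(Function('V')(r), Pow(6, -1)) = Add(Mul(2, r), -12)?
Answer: Rational(82319, 19) ≈ 4332.6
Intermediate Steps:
Function('V')(r) = Add(-72, Mul(12, r)) (Function('V')(r) = Mul(6, Add(Mul(2, r), -12)) = Mul(6, Add(-12, Mul(2, r))) = Add(-72, Mul(12, r)))
Add(Function('V')(334), Mul(-1, Add(-215, Mul(Mul(Add(72, 66), Pow(Add(143, 9), -1)), -200)))) = Add(Add(-72, Mul(12, 334)), Mul(-1, Add(-215, Mul(Mul(Add(72, 66), Pow(Add(143, 9), -1)), -200)))) = Add(Add(-72, 4008), Mul(-1, Add(-215, Mul(Mul(138, Pow(152, -1)), -200)))) = Add(3936, Mul(-1, Add(-215, Mul(Mul(138, Rational(1, 152)), -200)))) = Add(3936, Mul(-1, Add(-215, Mul(Rational(69, 76), -200)))) = Add(3936, Mul(-1, Add(-215, Rational(-3450, 19)))) = Add(3936, Mul(-1, Rational(-7535, 19))) = Add(3936, Rational(7535, 19)) = Rational(82319, 19)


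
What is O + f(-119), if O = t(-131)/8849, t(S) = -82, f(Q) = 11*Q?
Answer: -11583423/8849 ≈ -1309.0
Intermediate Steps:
O = -82/8849 ≈ -0.0092666
O + f(-119) = -82/8849 + 11*(-119) = -82/8849 - 1309 = -11583423/8849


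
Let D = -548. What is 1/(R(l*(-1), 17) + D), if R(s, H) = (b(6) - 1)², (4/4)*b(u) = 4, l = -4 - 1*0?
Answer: -1/539 ≈ -0.0018553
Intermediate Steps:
l = -4 (l = -4 + 0 = -4)
b(u) = 4
R(s, H) = 9 (R(s, H) = (4 - 1)² = 3² = 9)
1/(R(l*(-1), 17) + D) = 1/(9 - 548) = 1/(-539) = -1/539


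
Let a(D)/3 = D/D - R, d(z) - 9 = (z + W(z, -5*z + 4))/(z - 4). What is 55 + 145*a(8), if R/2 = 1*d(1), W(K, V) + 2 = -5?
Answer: -9080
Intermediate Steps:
W(K, V) = -7 (W(K, V) = -2 - 5 = -7)
d(z) = 9 + (-7 + z)/(-4 + z) (d(z) = 9 + (z - 7)/(z - 4) = 9 + (-7 + z)/(-4 + z))
R = 22 (R = 2*(1*((-43 + 10*1)/(-4 + 1))) = 2*(1*((-43 + 10)/(-3))) = 2*(1*(-⅓*(-33))) = 2*(1*11) = 2*11 = 22)
a(D) = -63 (a(D) = 3*(D/D - 1*22) = 3*(1 - 22) = 3*(-21) = -63)
55 + 145*a(8) = 55 + 145*(-63) = 55 - 9135 = -9080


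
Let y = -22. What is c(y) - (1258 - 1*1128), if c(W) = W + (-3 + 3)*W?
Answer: -152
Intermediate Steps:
c(W) = W (c(W) = W + 0*W = W + 0 = W)
c(y) - (1258 - 1*1128) = -22 - (1258 - 1*1128) = -22 - (1258 - 1128) = -22 - 1*130 = -22 - 130 = -152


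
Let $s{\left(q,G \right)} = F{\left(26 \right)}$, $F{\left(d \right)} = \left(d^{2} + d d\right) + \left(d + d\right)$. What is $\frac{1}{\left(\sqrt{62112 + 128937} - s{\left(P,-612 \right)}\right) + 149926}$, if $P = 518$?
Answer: $\frac{3454}{512990545} - \frac{\sqrt{191049}}{22058593435} \approx 6.7132 \cdot 10^{-6}$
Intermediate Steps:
$F{\left(d \right)} = 2 d + 2 d^{2}$ ($F{\left(d \right)} = \left(d^{2} + d^{2}\right) + 2 d = 2 d^{2} + 2 d = 2 d + 2 d^{2}$)
$s{\left(q,G \right)} = 1404$ ($s{\left(q,G \right)} = 2 \cdot 26 \left(1 + 26\right) = 2 \cdot 26 \cdot 27 = 1404$)
$\frac{1}{\left(\sqrt{62112 + 128937} - s{\left(P,-612 \right)}\right) + 149926} = \frac{1}{\left(\sqrt{62112 + 128937} - 1404\right) + 149926} = \frac{1}{\left(\sqrt{191049} - 1404\right) + 149926} = \frac{1}{\left(-1404 + \sqrt{191049}\right) + 149926} = \frac{1}{148522 + \sqrt{191049}}$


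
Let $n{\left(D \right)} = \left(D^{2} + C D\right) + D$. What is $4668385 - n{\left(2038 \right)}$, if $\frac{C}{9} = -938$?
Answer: $17717699$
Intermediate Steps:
$C = -8442$ ($C = 9 \left(-938\right) = -8442$)
$n{\left(D \right)} = D^{2} - 8441 D$ ($n{\left(D \right)} = \left(D^{2} - 8442 D\right) + D = D^{2} - 8441 D$)
$4668385 - n{\left(2038 \right)} = 4668385 - 2038 \left(-8441 + 2038\right) = 4668385 - 2038 \left(-6403\right) = 4668385 - -13049314 = 4668385 + 13049314 = 17717699$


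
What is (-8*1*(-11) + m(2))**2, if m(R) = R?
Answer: 8100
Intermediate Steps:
(-8*1*(-11) + m(2))**2 = (-8*1*(-11) + 2)**2 = (-8*(-11) + 2)**2 = (88 + 2)**2 = 90**2 = 8100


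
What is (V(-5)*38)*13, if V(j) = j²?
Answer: 12350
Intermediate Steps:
(V(-5)*38)*13 = ((-5)²*38)*13 = (25*38)*13 = 950*13 = 12350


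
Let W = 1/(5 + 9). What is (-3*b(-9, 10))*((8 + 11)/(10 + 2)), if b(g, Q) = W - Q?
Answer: 2641/56 ≈ 47.161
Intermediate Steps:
W = 1/14 ≈ 0.071429
b(g, Q) = 1/14 - Q
(-3*b(-9, 10))*((8 + 11)/(10 + 2)) = (-3*(1/14 - 1*10))*((8 + 11)/(10 + 2)) = (-3*(1/14 - 10))*(19/12) = (-3*(-139/14))*(19*(1/12)) = (417/14)*(19/12) = 2641/56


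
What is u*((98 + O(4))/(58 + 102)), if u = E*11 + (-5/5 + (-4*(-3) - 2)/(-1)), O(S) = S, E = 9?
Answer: 561/10 ≈ 56.100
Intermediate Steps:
u = 88 (u = 9*11 + (-5/5 + (-4*(-3) - 2)/(-1)) = 99 + (-5*⅕ + (12 - 2)*(-1)) = 99 + (-1 + 10*(-1)) = 99 + (-1 - 10) = 99 - 11 = 88)
u*((98 + O(4))/(58 + 102)) = 88*((98 + 4)/(58 + 102)) = 88*(102/160) = 88*(102*(1/160)) = 88*(51/80) = 561/10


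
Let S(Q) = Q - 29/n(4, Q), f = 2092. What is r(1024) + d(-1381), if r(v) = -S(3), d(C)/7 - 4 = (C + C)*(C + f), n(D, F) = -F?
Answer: -41239376/3 ≈ -1.3746e+7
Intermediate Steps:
d(C) = 28 + 14*C*(2092 + C) (d(C) = 28 + 7*((C + C)*(C + 2092)) = 28 + 7*((2*C)*(2092 + C)) = 28 + 7*(2*C*(2092 + C)) = 28 + 14*C*(2092 + C))
S(Q) = Q + 29/Q (S(Q) = Q - 29*(-1/Q) = Q - (-29)/Q = Q + 29/Q)
r(v) = -38/3 (r(v) = -(3 + 29/3) = -1*38/3 = -38/3)
r(1024) + d(-1381) = -38/3 + (28 + 14*(-1381)² + 29288*(-1381)) = -38/3 + (28 + 14*1907161 - 40446728) = -38/3 + (28 + 26700254 - 40446728) = -38/3 - 13746446 = -41239376/3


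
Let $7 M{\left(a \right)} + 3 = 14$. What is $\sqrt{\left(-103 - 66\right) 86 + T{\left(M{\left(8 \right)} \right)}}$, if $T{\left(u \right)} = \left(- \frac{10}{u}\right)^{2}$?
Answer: $\frac{i \sqrt{1753714}}{11} \approx 120.39 i$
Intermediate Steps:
$M{\left(a \right)} = \frac{11}{7}$ ($M{\left(a \right)} = - \frac{3}{7} + \frac{1}{7} \cdot 14 = - \frac{3}{7} + 2 = \frac{11}{7}$)
$T{\left(u \right)} = \frac{100}{u^{2}}$
$\sqrt{\left(-103 - 66\right) 86 + T{\left(M{\left(8 \right)} \right)}} = \sqrt{\left(-103 - 66\right) 86 + \frac{100}{\frac{121}{49}}} = \sqrt{\left(-169\right) 86 + 100 \cdot \frac{49}{121}} = \sqrt{-14534 + \frac{4900}{121}} = \sqrt{- \frac{1753714}{121}} = \frac{i \sqrt{1753714}}{11}$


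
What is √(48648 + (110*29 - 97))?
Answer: 3*√5749 ≈ 227.47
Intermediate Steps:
√(48648 + (110*29 - 97)) = √(48648 + (3190 - 97)) = √(48648 + 3093) = √51741 = 3*√5749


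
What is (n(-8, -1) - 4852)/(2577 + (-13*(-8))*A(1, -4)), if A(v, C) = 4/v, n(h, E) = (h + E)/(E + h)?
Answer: -4851/2993 ≈ -1.6208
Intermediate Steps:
n(h, E) = 1 (n(h, E) = (E + h)/(E + h) = 1)
(n(-8, -1) - 4852)/(2577 + (-13*(-8))*A(1, -4)) = (1 - 4852)/(2577 + (-13*(-8))*(4/1)) = -4851/(2577 + 104*(4*1)) = -4851/(2577 + 104*4) = -4851/(2577 + 416) = -4851/2993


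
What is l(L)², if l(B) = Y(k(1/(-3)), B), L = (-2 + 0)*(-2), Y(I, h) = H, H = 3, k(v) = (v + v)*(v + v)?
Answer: 9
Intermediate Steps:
k(v) = 4*v² (k(v) = (2*v)*(2*v) = 4*v²)
Y(I, h) = 3
L = 4 (L = -2*(-2) = 4)
l(B) = 3
l(L)² = 3² = 9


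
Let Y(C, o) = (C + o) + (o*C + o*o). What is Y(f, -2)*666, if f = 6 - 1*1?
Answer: -1998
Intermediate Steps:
f = 5 (f = 6 - 1 = 5)
Y(C, o) = C + o + o**2 + C*o (Y(C, o) = (C + o) + (C*o + o**2) = (C + o) + (o**2 + C*o) = C + o + o**2 + C*o)
Y(f, -2)*666 = (5 - 2 + (-2)**2 + 5*(-2))*666 = (5 - 2 + 4 - 10)*666 = -3*666 = -1998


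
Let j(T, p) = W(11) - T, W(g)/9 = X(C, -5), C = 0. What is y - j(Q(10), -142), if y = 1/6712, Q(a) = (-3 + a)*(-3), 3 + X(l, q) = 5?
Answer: -261767/6712 ≈ -39.000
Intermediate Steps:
X(l, q) = 2 (X(l, q) = -3 + 5 = 2)
W(g) = 18 (W(g) = 9*2 = 18)
Q(a) = 9 - 3*a
j(T, p) = 18 - T
y = 1/6712 ≈ 0.00014899
y - j(Q(10), -142) = 1/6712 - (18 - (9 - 3*10)) = 1/6712 - (18 - (9 - 30)) = 1/6712 - (18 - 1*(-21)) = 1/6712 - (18 + 21) = 1/6712 - 1*39 = 1/6712 - 39 = -261767/6712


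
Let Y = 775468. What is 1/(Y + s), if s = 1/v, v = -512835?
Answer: 512835/397687131779 ≈ 1.2895e-6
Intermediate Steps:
s = -1/512835 (s = 1/(-512835) = -1/512835 ≈ -1.9499e-6)
1/(Y + s) = 1/(775468 - 1/512835) = 1/(397687131779/512835) = 512835/397687131779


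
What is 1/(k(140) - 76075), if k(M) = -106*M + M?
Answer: -1/90775 ≈ -1.1016e-5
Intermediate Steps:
k(M) = -105*M
1/(k(140) - 76075) = 1/(-105*140 - 76075) = 1/(-14700 - 76075) = 1/(-90775) = -1/90775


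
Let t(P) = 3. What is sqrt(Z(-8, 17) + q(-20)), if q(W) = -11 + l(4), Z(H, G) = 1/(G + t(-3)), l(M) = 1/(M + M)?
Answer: I*sqrt(4330)/20 ≈ 3.2901*I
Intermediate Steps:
l(M) = 1/(2*M)
Z(H, G) = 1/(3 + G) (Z(H, G) = 1/(G + 3) = 1/(3 + G))
q(W) = -87/8 (q(W) = -11 + (1/2)/4 = -11 + (1/2)*(1/4) = -11 + 1/8 = -87/8)
sqrt(Z(-8, 17) + q(-20)) = sqrt(1/(3 + 17) - 87/8) = sqrt(1/20 - 87/8) = sqrt(-433/40) = I*sqrt(4330)/20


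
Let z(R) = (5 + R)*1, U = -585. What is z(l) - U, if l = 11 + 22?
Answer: 623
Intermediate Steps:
l = 33
z(R) = 5 + R
z(l) - U = (5 + 33) - 1*(-585) = 38 + 585 = 623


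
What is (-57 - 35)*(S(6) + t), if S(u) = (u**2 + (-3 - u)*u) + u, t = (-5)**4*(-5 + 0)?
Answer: 288604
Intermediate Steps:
t = -3125 (t = 625*(-5) = -3125)
S(u) = u + u**2 + u*(-3 - u) (S(u) = (u**2 + u*(-3 - u)) + u = u + u**2 + u*(-3 - u))
(-57 - 35)*(S(6) + t) = (-57 - 35)*(-2*6 - 3125) = -92*(-12 - 3125) = -92*(-3137) = 288604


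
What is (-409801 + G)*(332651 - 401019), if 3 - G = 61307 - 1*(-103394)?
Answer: 39277347632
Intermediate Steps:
G = -164698 (G = 3 - (61307 - 1*(-103394)) = 3 - (61307 + 103394) = 3 - 1*164701 = 3 - 164701 = -164698)
(-409801 + G)*(332651 - 401019) = (-409801 - 164698)*(332651 - 401019) = -574499*(-68368) = 39277347632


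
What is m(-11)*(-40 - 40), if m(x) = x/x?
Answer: -80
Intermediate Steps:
m(x) = 1
m(-11)*(-40 - 40) = 1*(-40 - 40) = 1*(-80) = -80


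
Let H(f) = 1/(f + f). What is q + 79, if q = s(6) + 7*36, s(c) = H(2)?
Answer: 1325/4 ≈ 331.25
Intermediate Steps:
H(f) = 1/(2*f)
s(c) = 1/4 (s(c) = (1/2)/2 = (1/2)*(1/2) = 1/4)
q = 1009/4 (q = 1/4 + 7*36 = 1/4 + 252 = 1009/4 ≈ 252.25)
q + 79 = 1009/4 + 79 = 1325/4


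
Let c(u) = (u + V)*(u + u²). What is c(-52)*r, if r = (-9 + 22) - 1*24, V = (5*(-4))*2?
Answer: 2683824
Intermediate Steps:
V = -40 (V = -20*2 = -40)
r = -11 (r = 13 - 24 = -11)
c(u) = (-40 + u)*(u + u²) (c(u) = (u - 40)*(u + u²) = (-40 + u)*(u + u²))
c(-52)*r = -52*(-40 + (-52)² - 39*(-52))*(-11) = -52*(-40 + 2704 + 2028)*(-11) = -52*4692*(-11) = -243984*(-11) = 2683824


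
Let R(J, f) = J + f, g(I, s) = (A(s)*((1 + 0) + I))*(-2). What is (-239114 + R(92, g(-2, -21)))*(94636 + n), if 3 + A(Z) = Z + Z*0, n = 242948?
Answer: -80706206880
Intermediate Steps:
A(Z) = -3 + Z (A(Z) = -3 + (Z + Z*0) = -3 + (Z + 0) = -3 + Z)
g(I, s) = -2*(1 + I)*(-3 + s) (g(I, s) = ((-3 + s)*((1 + 0) + I))*(-2) = ((-3 + s)*(1 + I))*(-2) = ((1 + I)*(-3 + s))*(-2) = -2*(1 + I)*(-3 + s))
(-239114 + R(92, g(-2, -21)))*(94636 + n) = (-239114 + (92 - 2*(1 - 2)*(-3 - 21)))*(94636 + 242948) = (-239114 + (92 - 2*(-1)*(-24)))*337584 = (-239114 + (92 - 48))*337584 = (-239114 + 44)*337584 = -239070*337584 = -80706206880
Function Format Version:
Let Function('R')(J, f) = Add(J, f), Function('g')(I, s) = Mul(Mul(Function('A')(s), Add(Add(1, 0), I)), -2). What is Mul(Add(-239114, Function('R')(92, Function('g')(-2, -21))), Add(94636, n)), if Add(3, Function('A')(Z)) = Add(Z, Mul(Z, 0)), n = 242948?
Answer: -80706206880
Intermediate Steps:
Function('A')(Z) = Add(-3, Z) (Function('A')(Z) = Add(-3, Add(Z, Mul(Z, 0))) = Add(-3, Add(Z, 0)) = Add(-3, Z))
Function('g')(I, s) = Mul(-2, Add(1, I), Add(-3, s)) (Function('g')(I, s) = Mul(Mul(Add(-3, s), Add(Add(1, 0), I)), -2) = Mul(Mul(Add(-3, s), Add(1, I)), -2) = Mul(Mul(Add(1, I), Add(-3, s)), -2) = Mul(-2, Add(1, I), Add(-3, s)))
Mul(Add(-239114, Function('R')(92, Function('g')(-2, -21))), Add(94636, n)) = Mul(Add(-239114, Add(92, Mul(-2, Add(1, -2), Add(-3, -21)))), Add(94636, 242948)) = Mul(Add(-239114, Add(92, Mul(-2, -1, -24))), 337584) = Mul(Add(-239114, Add(92, -48)), 337584) = Mul(Add(-239114, 44), 337584) = Mul(-239070, 337584) = -80706206880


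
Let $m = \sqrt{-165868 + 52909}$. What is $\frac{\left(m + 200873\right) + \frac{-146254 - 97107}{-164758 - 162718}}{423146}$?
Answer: $\frac{65781329909}{138570159496} + \frac{3 i \sqrt{12551}}{423146} \approx 0.47471 + 0.00079427 i$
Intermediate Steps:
$m = 3 i \sqrt{12551}$ ($m = \sqrt{-112959} = 3 i \sqrt{12551} \approx 336.09 i$)
$\frac{\left(m + 200873\right) + \frac{-146254 - 97107}{-164758 - 162718}}{423146} = \frac{\left(3 i \sqrt{12551} + 200873\right) + \frac{-146254 - 97107}{-164758 - 162718}}{423146} = \left(\left(200873 + 3 i \sqrt{12551}\right) - \frac{243361}{-327476}\right) \frac{1}{423146} = \left(\left(200873 + 3 i \sqrt{12551}\right) - - \frac{243361}{327476}\right) \frac{1}{423146} = \left(\left(200873 + 3 i \sqrt{12551}\right) + \frac{243361}{327476}\right) \frac{1}{423146} = \left(\frac{65781329909}{327476} + 3 i \sqrt{12551}\right) \frac{1}{423146} = \frac{65781329909}{138570159496} + \frac{3 i \sqrt{12551}}{423146}$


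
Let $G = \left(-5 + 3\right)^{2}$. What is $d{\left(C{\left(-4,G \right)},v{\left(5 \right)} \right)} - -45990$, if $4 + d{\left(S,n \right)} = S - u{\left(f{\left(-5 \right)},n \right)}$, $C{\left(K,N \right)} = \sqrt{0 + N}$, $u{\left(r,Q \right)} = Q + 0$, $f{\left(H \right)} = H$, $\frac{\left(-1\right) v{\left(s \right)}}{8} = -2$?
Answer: $45972$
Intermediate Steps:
$v{\left(s \right)} = 16$ ($v{\left(s \right)} = \left(-8\right) \left(-2\right) = 16$)
$G = 4$ ($G = \left(-2\right)^{2} = 4$)
$u{\left(r,Q \right)} = Q$
$C{\left(K,N \right)} = \sqrt{N}$
$d{\left(S,n \right)} = -4 + S - n$ ($d{\left(S,n \right)} = -4 + \left(S - n\right) = -4 + S - n$)
$d{\left(C{\left(-4,G \right)},v{\left(5 \right)} \right)} - -45990 = \left(-4 + \sqrt{4} - 16\right) - -45990 = \left(-4 + 2 - 16\right) + 45990 = -18 + 45990 = 45972$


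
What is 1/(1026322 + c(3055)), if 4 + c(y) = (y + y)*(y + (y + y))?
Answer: 1/57024468 ≈ 1.7536e-8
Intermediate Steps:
c(y) = -4 + 6*y² (c(y) = -4 + (y + y)*(y + (y + y)) = -4 + (2*y)*(y + 2*y) = -4 + (2*y)*(3*y) = -4 + 6*y²)
1/(1026322 + c(3055)) = 1/(1026322 + (-4 + 6*3055²)) = 1/(1026322 + (-4 + 6*9333025)) = 1/(1026322 + (-4 + 55998150)) = 1/(1026322 + 55998146) = 1/57024468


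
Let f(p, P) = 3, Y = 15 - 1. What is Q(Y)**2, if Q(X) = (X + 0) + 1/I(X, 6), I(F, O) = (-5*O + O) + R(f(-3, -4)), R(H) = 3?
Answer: 85849/441 ≈ 194.67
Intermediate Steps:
Y = 14
I(F, O) = 3 - 4*O (I(F, O) = (-5*O + O) + 3 = -4*O + 3 = 3 - 4*O)
Q(X) = -1/21 + X (Q(X) = (X + 0) + 1/(3 - 4*6) = X + 1/(3 - 24) = X + 1/(-21) = X - 1/21 = -1/21 + X)
Q(Y)**2 = (-1/21 + 14)**2 = (293/21)**2 = 85849/441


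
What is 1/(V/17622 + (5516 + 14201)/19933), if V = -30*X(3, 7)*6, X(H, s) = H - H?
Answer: 19933/19717 ≈ 1.0110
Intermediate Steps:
X(H, s) = 0
V = 0 (V = -30*0*6 = 0*6 = 0)
1/(V/17622 + (5516 + 14201)/19933) = 1/(0/17622 + (5516 + 14201)/19933) = 1/(0*(1/17622) + 19717*(1/19933)) = 1/(0 + 19717/19933) = 1/(19717/19933) = 19933/19717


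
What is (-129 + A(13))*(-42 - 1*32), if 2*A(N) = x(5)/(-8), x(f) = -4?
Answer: 19055/2 ≈ 9527.5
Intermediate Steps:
A(N) = ¼ (A(N) = (-4/(-8))/2 = (-4*(-⅛))/2 = (½)*(½) = ¼)
(-129 + A(13))*(-42 - 1*32) = (-129 + ¼)*(-42 - 1*32) = -515*(-42 - 32)/4 = -515/4*(-74) = 19055/2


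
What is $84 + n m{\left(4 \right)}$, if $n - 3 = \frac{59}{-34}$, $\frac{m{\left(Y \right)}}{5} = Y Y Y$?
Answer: $\frac{8308}{17} \approx 488.71$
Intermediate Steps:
$m{\left(Y \right)} = 5 Y^{3}$ ($m{\left(Y \right)} = 5 Y Y Y = 5 Y^{2} Y = 5 Y^{3}$)
$n = \frac{43}{34}$ ($n = 3 + \frac{59}{-34} = 3 + 59 \left(- \frac{1}{34}\right) = 3 - \frac{59}{34} = \frac{43}{34} \approx 1.2647$)
$84 + n m{\left(4 \right)} = 84 + \frac{43 \cdot 5 \cdot 4^{3}}{34} = 84 + \frac{43 \cdot 5 \cdot 64}{34} = 84 + \frac{43}{34} \cdot 320 = 84 + \frac{6880}{17} = \frac{8308}{17}$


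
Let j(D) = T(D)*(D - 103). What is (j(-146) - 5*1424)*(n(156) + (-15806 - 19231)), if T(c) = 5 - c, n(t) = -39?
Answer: 1568563644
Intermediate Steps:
j(D) = (-103 + D)*(5 - D) (j(D) = (5 - D)*(D - 103) = (5 - D)*(-103 + D) = (-103 + D)*(5 - D))
(j(-146) - 5*1424)*(n(156) + (-15806 - 19231)) = (-(-103 - 146)*(-5 - 146) - 5*1424)*(-39 + (-15806 - 19231)) = (-1*(-249)*(-151) - 7120)*(-39 - 35037) = (-37599 - 7120)*(-35076) = -44719*(-35076) = 1568563644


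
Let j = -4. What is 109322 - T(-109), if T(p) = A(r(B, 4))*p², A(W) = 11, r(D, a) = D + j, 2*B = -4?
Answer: -21369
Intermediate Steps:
B = -2 (B = (½)*(-4) = -2)
r(D, a) = -4 + D (r(D, a) = D - 4 = -4 + D)
T(p) = 11*p²
109322 - T(-109) = 109322 - 11*(-109)² = 109322 - 11*11881 = 109322 - 1*130691 = 109322 - 130691 = -21369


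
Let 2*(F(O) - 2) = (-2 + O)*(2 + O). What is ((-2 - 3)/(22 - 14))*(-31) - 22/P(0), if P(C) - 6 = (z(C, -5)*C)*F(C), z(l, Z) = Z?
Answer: 377/24 ≈ 15.708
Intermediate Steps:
F(O) = 2 + (-2 + O)*(2 + O)/2 (F(O) = 2 + ((-2 + O)*(2 + O))/2 = 2 + (-2 + O)*(2 + O)/2)
P(C) = 6 - 5*C³/2 (P(C) = 6 + (-5*C)*(C²/2) = 6 - 5*C³/2)
((-2 - 3)/(22 - 14))*(-31) - 22/P(0) = ((-2 - 3)/(22 - 14))*(-31) - 22/(6 - 5/2*0³) = -5/8*(-31) - 22/(6 - 5/2*0) = -5*⅛*(-31) - 22/(6 + 0) = -5/8*(-31) - 22/6 = 155/8 - 22*⅙ = 155/8 - 11/3 = 377/24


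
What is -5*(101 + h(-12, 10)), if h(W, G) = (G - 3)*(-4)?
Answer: -365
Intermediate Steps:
h(W, G) = 12 - 4*G (h(W, G) = (-3 + G)*(-4) = 12 - 4*G)
-5*(101 + h(-12, 10)) = -5*(101 + (12 - 4*10)) = -5*(101 + (12 - 40)) = -5*(101 - 28) = -5*73 = -365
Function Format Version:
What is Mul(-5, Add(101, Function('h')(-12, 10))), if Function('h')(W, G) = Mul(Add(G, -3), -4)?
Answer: -365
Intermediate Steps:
Function('h')(W, G) = Add(12, Mul(-4, G)) (Function('h')(W, G) = Mul(Add(-3, G), -4) = Add(12, Mul(-4, G)))
Mul(-5, Add(101, Function('h')(-12, 10))) = Mul(-5, Add(101, Add(12, Mul(-4, 10)))) = Mul(-5, Add(101, Add(12, -40))) = Mul(-5, Add(101, -28)) = Mul(-5, 73) = -365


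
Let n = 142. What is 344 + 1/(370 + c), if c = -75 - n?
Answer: 52633/153 ≈ 344.01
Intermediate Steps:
c = -217 (c = -75 - 1*142 = -75 - 142 = -217)
344 + 1/(370 + c) = 344 + 1/(370 - 217) = 344 + 1/153 = 52633/153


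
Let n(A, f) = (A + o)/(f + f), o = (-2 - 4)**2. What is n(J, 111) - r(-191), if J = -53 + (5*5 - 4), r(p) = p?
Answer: 21203/111 ≈ 191.02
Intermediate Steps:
o = 36 (o = (-6)**2 = 36)
J = -32 (J = -53 + (25 - 4) = -53 + 21 = -32)
n(A, f) = (36 + A)/(2*f) (n(A, f) = (A + 36)/(f + f) = (36 + A)/((2*f)) = (36 + A)*(1/(2*f)) = (36 + A)/(2*f))
n(J, 111) - r(-191) = (1/2)*(36 - 32)/111 - 1*(-191) = (1/2)*(1/111)*4 + 191 = 2/111 + 191 = 21203/111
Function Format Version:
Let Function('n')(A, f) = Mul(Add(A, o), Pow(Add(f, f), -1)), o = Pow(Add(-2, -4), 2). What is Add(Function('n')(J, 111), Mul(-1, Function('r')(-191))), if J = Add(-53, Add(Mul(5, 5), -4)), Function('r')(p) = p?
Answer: Rational(21203, 111) ≈ 191.02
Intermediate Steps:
o = 36 (o = Pow(-6, 2) = 36)
J = -32 (J = Add(-53, Add(25, -4)) = Add(-53, 21) = -32)
Function('n')(A, f) = Mul(Rational(1, 2), Pow(f, -1), Add(36, A)) (Function('n')(A, f) = Mul(Add(A, 36), Pow(Add(f, f), -1)) = Mul(Add(36, A), Pow(Mul(2, f), -1)) = Mul(Add(36, A), Mul(Rational(1, 2), Pow(f, -1))) = Mul(Rational(1, 2), Pow(f, -1), Add(36, A)))
Add(Function('n')(J, 111), Mul(-1, Function('r')(-191))) = Add(Mul(Rational(1, 2), Pow(111, -1), Add(36, -32)), Mul(-1, -191)) = Add(Mul(Rational(1, 2), Rational(1, 111), 4), 191) = Add(Rational(2, 111), 191) = Rational(21203, 111)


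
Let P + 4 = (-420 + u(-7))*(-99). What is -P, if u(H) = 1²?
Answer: -41477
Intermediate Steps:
u(H) = 1
P = 41477 (P = -4 + (-420 + 1)*(-99) = -4 - 419*(-99) = -4 + 41481 = 41477)
-P = -1*41477 = -41477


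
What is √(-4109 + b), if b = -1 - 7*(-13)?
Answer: I*√4019 ≈ 63.396*I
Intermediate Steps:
b = 90 (b = -1 + 91 = 90)
√(-4109 + b) = √(-4109 + 90) = √(-4019) = I*√4019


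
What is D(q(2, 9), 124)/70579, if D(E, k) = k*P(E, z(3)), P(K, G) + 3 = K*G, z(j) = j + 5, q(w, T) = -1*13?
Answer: -13268/70579 ≈ -0.18799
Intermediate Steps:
q(w, T) = -13
z(j) = 5 + j
P(K, G) = -3 + G*K (P(K, G) = -3 + K*G = -3 + G*K)
D(E, k) = k*(-3 + 8*E) (D(E, k) = k*(-3 + (5 + 3)*E) = k*(-3 + 8*E))
D(q(2, 9), 124)/70579 = (124*(-3 + 8*(-13)))/70579 = (124*(-3 - 104))*(1/70579) = (124*(-107))*(1/70579) = -13268*1/70579 = -13268/70579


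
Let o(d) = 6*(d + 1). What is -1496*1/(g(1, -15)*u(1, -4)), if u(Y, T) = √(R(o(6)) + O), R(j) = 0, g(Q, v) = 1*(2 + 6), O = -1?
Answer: 187*I ≈ 187.0*I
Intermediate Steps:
g(Q, v) = 8 (g(Q, v) = 1*8 = 8)
o(d) = 6 + 6*d (o(d) = 6*(1 + d) = 6 + 6*d)
u(Y, T) = I (u(Y, T) = √(0 - 1) = √(-1) = I)
-1496*1/(g(1, -15)*u(1, -4)) = -1496*(-I/8) = -(-187)*I = 187*I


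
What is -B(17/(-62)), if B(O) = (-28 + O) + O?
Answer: 885/31 ≈ 28.548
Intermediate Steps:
B(O) = -28 + 2*O
-B(17/(-62)) = -(-28 + 2*(17/(-62))) = -(-28 + 2*(17*(-1/62))) = -(-28 + 2*(-17/62)) = -(-28 - 17/31) = -1*(-885/31) = 885/31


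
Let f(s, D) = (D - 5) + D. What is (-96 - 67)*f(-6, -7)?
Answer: 3097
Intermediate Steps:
f(s, D) = -5 + 2*D (f(s, D) = (-5 + D) + D = -5 + 2*D)
(-96 - 67)*f(-6, -7) = (-96 - 67)*(-5 + 2*(-7)) = -163*(-5 - 14) = -163*(-19) = 3097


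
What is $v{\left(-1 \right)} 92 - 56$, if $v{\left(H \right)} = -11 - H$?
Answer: $-976$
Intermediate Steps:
$v{\left(-1 \right)} 92 - 56 = \left(-11 - -1\right) 92 - 56 = \left(-11 + 1\right) 92 - 56 = \left(-10\right) 92 - 56 = -920 - 56 = -976$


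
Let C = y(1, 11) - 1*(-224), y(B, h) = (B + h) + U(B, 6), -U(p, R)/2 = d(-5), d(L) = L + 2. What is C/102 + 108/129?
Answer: 7039/2193 ≈ 3.2098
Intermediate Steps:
d(L) = 2 + L
U(p, R) = 6 (U(p, R) = -2*(2 - 5) = -2*(-3) = 6)
y(B, h) = 6 + B + h (y(B, h) = (B + h) + 6 = 6 + B + h)
C = 242 (C = (6 + 1 + 11) - 1*(-224) = 18 + 224 = 242)
C/102 + 108/129 = 242/102 + 108/129 = 242*(1/102) + 108*(1/129) = 121/51 + 36/43 = 7039/2193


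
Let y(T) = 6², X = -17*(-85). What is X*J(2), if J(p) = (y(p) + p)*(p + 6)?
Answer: 439280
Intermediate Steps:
X = 1445
y(T) = 36
J(p) = (6 + p)*(36 + p) (J(p) = (36 + p)*(p + 6) = (36 + p)*(6 + p) = (6 + p)*(36 + p))
X*J(2) = 1445*(216 + 2² + 42*2) = 1445*(216 + 4 + 84) = 1445*304 = 439280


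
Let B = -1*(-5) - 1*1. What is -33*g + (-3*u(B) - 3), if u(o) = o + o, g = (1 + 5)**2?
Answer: -1215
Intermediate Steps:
g = 36 (g = 6**2 = 36)
B = 4 (B = 5 - 1 = 4)
u(o) = 2*o
-33*g + (-3*u(B) - 3) = -33*36 + (-6*4 - 3) = -1188 + (-3*8 - 3) = -1188 + (-24 - 3) = -1188 - 27 = -1215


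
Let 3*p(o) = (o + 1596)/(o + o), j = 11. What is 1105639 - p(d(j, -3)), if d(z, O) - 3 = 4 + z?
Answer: 19901233/18 ≈ 1.1056e+6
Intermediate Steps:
d(z, O) = 7 + z (d(z, O) = 3 + (4 + z) = 7 + z)
p(o) = (1596 + o)/(6*o) (p(o) = ((o + 1596)/(o + o))/3 = ((1596 + o)/((2*o)))/3 = ((1596 + o)*(1/(2*o)))/3 = ((1596 + o)/(2*o))/3 = (1596 + o)/(6*o))
1105639 - p(d(j, -3)) = 1105639 - (1596 + (7 + 11))/(6*(7 + 11)) = 1105639 - (1596 + 18)/(6*18) = 1105639 - 1614/(6*18) = 1105639 - 1*269/18 = 1105639 - 269/18 = 19901233/18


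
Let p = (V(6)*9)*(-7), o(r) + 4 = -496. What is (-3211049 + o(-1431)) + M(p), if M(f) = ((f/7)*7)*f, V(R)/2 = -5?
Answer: -2814649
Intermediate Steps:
V(R) = -10 (V(R) = 2*(-5) = -10)
o(r) = -500 (o(r) = -4 - 496 = -500)
p = 630 (p = -10*9*(-7) = -90*(-7) = 630)
M(f) = f² (M(f) = ((f*(⅐))*7)*f = ((f/7)*7)*f = f*f = f²)
(-3211049 + o(-1431)) + M(p) = (-3211049 - 500) + 630² = -3211549 + 396900 = -2814649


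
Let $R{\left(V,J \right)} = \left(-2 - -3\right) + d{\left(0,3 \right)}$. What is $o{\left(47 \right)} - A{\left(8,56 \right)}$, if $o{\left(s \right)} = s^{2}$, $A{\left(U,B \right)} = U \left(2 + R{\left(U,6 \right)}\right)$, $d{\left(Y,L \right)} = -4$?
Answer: $2217$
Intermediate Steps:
$R{\left(V,J \right)} = -3$ ($R{\left(V,J \right)} = \left(-2 - -3\right) - 4 = \left(-2 + 3\right) - 4 = 1 - 4 = -3$)
$A{\left(U,B \right)} = - U$ ($A{\left(U,B \right)} = U \left(2 - 3\right) = U \left(-1\right) = - U$)
$o{\left(47 \right)} - A{\left(8,56 \right)} = 47^{2} - \left(-1\right) 8 = 2209 - -8 = 2209 + 8 = 2217$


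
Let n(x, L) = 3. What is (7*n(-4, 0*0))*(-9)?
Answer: -189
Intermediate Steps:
(7*n(-4, 0*0))*(-9) = (7*3)*(-9) = 21*(-9) = -189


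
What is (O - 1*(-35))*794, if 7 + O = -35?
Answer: -5558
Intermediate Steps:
O = -42 (O = -7 - 35 = -42)
(O - 1*(-35))*794 = (-42 - 1*(-35))*794 = (-42 + 35)*794 = -7*794 = -5558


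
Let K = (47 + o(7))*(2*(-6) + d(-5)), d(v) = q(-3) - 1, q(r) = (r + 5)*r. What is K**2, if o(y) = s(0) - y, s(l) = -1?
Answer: 549081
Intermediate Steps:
q(r) = r*(5 + r) (q(r) = (5 + r)*r = r*(5 + r))
d(v) = -7 (d(v) = -3*(5 - 3) - 1 = -3*2 - 1 = -6 - 1 = -7)
o(y) = -1 - y
K = -741 (K = (47 + (-1 - 1*7))*(2*(-6) - 7) = (47 + (-1 - 7))*(-12 - 7) = (47 - 8)*(-19) = 39*(-19) = -741)
K**2 = (-741)**2 = 549081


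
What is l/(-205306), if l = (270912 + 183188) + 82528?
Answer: -268314/102653 ≈ -2.6138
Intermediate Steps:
l = 536628 (l = 454100 + 82528 = 536628)
l/(-205306) = 536628/(-205306) = 536628*(-1/205306) = -268314/102653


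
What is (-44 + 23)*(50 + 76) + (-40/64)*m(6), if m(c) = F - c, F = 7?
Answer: -21173/8 ≈ -2646.6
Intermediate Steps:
m(c) = 7 - c
(-44 + 23)*(50 + 76) + (-40/64)*m(6) = (-44 + 23)*(50 + 76) + (-40/64)*(7 - 1*6) = -21*126 + (-40*1/64)*(7 - 6) = -2646 - 5/8*1 = -2646 - 5/8 = -21173/8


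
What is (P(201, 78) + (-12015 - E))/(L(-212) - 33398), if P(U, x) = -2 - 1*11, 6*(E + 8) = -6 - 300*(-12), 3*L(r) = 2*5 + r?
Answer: 37857/100396 ≈ 0.37708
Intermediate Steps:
L(r) = 10/3 + r/3 (L(r) = (2*5 + r)/3 = (10 + r)/3 = 10/3 + r/3)
E = 591 (E = -8 + (-6 - 300*(-12))/6 = -8 + (-6 - 60*(-60))/6 = -8 + (-6 + 3600)/6 = -8 + (1/6)*3594 = -8 + 599 = 591)
P(U, x) = -13 (P(U, x) = -2 - 11 = -13)
(P(201, 78) + (-12015 - E))/(L(-212) - 33398) = (-13 + (-12015 - 1*591))/((10/3 + (1/3)*(-212)) - 33398) = (-13 + (-12015 - 591))/((10/3 - 212/3) - 33398) = (-13 - 12606)/(-202/3 - 33398) = -12619/(-100396/3) = -12619*(-3/100396) = 37857/100396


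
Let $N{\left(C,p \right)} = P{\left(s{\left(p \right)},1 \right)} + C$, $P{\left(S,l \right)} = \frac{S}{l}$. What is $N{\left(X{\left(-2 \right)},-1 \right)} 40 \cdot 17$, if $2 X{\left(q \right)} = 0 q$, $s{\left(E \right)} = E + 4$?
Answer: $2040$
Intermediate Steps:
$s{\left(E \right)} = 4 + E$
$X{\left(q \right)} = 0$ ($X{\left(q \right)} = \frac{0 q}{2} = \frac{1}{2} \cdot 0 = 0$)
$N{\left(C,p \right)} = 4 + C + p$ ($N{\left(C,p \right)} = \frac{4 + p}{1} + C = \left(4 + p\right) 1 + C = \left(4 + p\right) + C = 4 + C + p$)
$N{\left(X{\left(-2 \right)},-1 \right)} 40 \cdot 17 = \left(4 + 0 - 1\right) 40 \cdot 17 = 3 \cdot 40 \cdot 17 = 120 \cdot 17 = 2040$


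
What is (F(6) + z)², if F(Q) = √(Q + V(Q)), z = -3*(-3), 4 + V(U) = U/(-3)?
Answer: 81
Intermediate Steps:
V(U) = -4 - U/3 (V(U) = -4 + U/(-3) = -4 + U*(-⅓) = -4 - U/3)
z = 9
F(Q) = √(-4 + 2*Q/3) (F(Q) = √(Q + (-4 - Q/3)) = √(-4 + 2*Q/3))
(F(6) + z)² = (√(-36 + 6*6)/3 + 9)² = (√(-36 + 36)/3 + 9)² = (√0/3 + 9)² = ((⅓)*0 + 9)² = (0 + 9)² = 9² = 81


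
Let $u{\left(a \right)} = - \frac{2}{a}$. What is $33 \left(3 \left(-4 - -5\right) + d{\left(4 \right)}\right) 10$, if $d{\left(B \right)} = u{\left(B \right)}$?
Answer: $825$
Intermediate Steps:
$d{\left(B \right)} = - \frac{2}{B}$
$33 \left(3 \left(-4 - -5\right) + d{\left(4 \right)}\right) 10 = 33 \left(3 \left(-4 - -5\right) - \frac{2}{4}\right) 10 = 33 \left(3 \left(-4 + 5\right) - \frac{1}{2}\right) 10 = 33 \left(3 \cdot 1 - \frac{1}{2}\right) 10 = 33 \left(3 - \frac{1}{2}\right) 10 = 33 \cdot \frac{5}{2} \cdot 10 = \frac{165}{2} \cdot 10 = 825$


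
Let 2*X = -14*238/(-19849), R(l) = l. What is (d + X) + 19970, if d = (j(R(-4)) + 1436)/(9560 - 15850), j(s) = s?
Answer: 1246620374536/62425105 ≈ 19970.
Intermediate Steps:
d = -716/3145 (d = (-4 + 1436)/(9560 - 15850) = 1432/(-6290) = 1432*(-1/6290) = -716/3145 ≈ -0.22766)
X = 1666/19849 (X = (-14*238/(-19849))/2 = (-3332*(-1/19849))/2 = (½)*(3332/19849) = 1666/19849 ≈ 0.083934)
(d + X) + 19970 = (-716/3145 + 1666/19849) + 19970 = -8972314/62425105 + 19970 = 1246620374536/62425105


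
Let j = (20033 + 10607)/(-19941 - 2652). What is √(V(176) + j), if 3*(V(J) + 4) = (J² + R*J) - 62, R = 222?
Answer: √11905235715522/22593 ≈ 152.72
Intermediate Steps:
V(J) = -74/3 + 74*J + J²/3 (V(J) = -4 + ((J² + 222*J) - 62)/3 = -4 + (-62 + J² + 222*J)/3 = -4 + (-62/3 + 74*J + J²/3) = -74/3 + 74*J + J²/3)
j = -30640/22593 (j = 30640/(-22593) = 30640*(-1/22593) = -30640/22593 ≈ -1.3562)
√(V(176) + j) = √((-74/3 + 74*176 + (⅓)*176²) - 30640/22593) = √((-74/3 + 13024 + (⅓)*30976) - 30640/22593) = √((-74/3 + 13024 + 30976/3) - 30640/22593) = √(69974/3 - 30640/22593) = √(526943554/22593) = √11905235715522/22593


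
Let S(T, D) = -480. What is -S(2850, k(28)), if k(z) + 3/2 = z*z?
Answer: 480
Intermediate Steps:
k(z) = -3/2 + z² (k(z) = -3/2 + z*z = -3/2 + z²)
-S(2850, k(28)) = -1*(-480) = 480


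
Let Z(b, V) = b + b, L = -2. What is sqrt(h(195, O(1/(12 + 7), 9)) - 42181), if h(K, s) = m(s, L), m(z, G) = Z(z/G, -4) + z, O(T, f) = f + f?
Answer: I*sqrt(42181) ≈ 205.38*I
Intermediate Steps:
O(T, f) = 2*f
Z(b, V) = 2*b
m(z, G) = z + 2*z/G (m(z, G) = 2*(z/G) + z = 2*z/G + z = z + 2*z/G)
h(K, s) = 0 (h(K, s) = s*(2 - 2)/(-2) = s*(-1/2)*0 = 0)
sqrt(h(195, O(1/(12 + 7), 9)) - 42181) = sqrt(0 - 42181) = sqrt(-42181) = I*sqrt(42181)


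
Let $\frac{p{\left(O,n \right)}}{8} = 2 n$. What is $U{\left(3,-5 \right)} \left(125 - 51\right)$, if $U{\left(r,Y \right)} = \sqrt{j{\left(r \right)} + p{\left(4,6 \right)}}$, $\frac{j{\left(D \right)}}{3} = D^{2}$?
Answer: $74 \sqrt{123} \approx 820.7$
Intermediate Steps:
$j{\left(D \right)} = 3 D^{2}$
$p{\left(O,n \right)} = 16 n$ ($p{\left(O,n \right)} = 8 \cdot 2 n = 16 n$)
$U{\left(r,Y \right)} = \sqrt{96 + 3 r^{2}}$ ($U{\left(r,Y \right)} = \sqrt{3 r^{2} + 16 \cdot 6} = \sqrt{3 r^{2} + 96} = \sqrt{96 + 3 r^{2}}$)
$U{\left(3,-5 \right)} \left(125 - 51\right) = \sqrt{96 + 3 \cdot 3^{2}} \left(125 - 51\right) = \sqrt{96 + 3 \cdot 9} \cdot 74 = \sqrt{96 + 27} \cdot 74 = \sqrt{123} \cdot 74 = 74 \sqrt{123}$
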